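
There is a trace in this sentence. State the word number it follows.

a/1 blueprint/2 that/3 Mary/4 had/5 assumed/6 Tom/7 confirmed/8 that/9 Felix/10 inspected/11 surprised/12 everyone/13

The displaced element is "a blueprint" (word 2).
It is linked across 2 clause boundaries (Ø → that).
It functions as the direct object of "inspected", so the gap sits immediately after word 11 ("inspected").
Base order: Mary had assumed Tom confirmed that Felix inspected a blueprint.

11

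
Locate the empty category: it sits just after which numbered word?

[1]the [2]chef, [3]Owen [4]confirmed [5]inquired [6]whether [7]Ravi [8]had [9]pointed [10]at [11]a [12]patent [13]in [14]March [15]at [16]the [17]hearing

The displaced element is "the chef" (word 2).
It is linked across 1 clause boundary (Ø).
It functions as the subject of "inquired", so the gap sits immediately after word 4 ("confirmed").
Base order: Owen confirmed that the chef inquired whether Ravi had pointed at a patent in March at the hearing.

4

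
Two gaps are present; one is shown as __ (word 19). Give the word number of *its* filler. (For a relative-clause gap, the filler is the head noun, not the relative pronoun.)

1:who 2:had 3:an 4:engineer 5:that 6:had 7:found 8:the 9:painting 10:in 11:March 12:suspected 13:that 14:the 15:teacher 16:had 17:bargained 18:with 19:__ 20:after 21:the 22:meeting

1

The marked gap is the object of the preposition "with" of "bargained".
Its filler is the fronted wh-phrase "who", at word 1.
(The other dependency links word 4 to a gap after word 5.)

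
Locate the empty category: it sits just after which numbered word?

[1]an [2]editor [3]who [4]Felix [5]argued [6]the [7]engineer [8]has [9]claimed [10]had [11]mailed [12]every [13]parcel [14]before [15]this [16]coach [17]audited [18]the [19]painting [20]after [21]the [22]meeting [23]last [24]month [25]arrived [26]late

The displaced element is "an editor" (word 2).
It is linked across 2 clause boundaries (Ø → Ø).
It functions as the subject of "mailed", so the gap sits immediately after word 9 ("claimed").
Base order: Felix argued the engineer has claimed that an editor had mailed every parcel before this coach audited the painting after the meeting last month.

9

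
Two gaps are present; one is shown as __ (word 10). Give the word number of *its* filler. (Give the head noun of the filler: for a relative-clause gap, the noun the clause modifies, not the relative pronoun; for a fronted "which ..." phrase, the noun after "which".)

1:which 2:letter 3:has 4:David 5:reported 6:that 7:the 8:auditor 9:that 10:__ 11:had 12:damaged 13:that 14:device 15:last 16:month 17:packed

8

The marked gap is inside the relative clause, the subject of "damaged".
Its filler is the head noun "auditor" (via "that"), at word 8.
(The other dependency links word 2 to a gap after word 17.)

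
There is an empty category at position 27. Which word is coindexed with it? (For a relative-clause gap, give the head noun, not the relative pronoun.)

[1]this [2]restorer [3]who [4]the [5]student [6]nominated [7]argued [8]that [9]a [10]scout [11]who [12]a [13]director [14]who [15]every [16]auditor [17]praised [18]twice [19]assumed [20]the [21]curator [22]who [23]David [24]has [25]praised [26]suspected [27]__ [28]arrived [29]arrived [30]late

The gap at 27 is the subject of "arrived", inside a relative clause.
The relative pronoun is "who" (word 11); it is bound by the head noun immediately before it.
Its filler is the head noun "scout", at word 10.

10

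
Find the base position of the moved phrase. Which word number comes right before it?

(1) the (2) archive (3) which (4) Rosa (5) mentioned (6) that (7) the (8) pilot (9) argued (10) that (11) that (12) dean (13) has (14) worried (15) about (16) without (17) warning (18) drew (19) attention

The displaced element is "the archive" (word 2).
It is linked across 2 clause boundaries (that → that).
It functions as the object of the preposition "about" of "worried", so the gap sits immediately after word 15 ("about").
Base order: Rosa mentioned that the pilot argued that that dean has worried about the archive without warning.

15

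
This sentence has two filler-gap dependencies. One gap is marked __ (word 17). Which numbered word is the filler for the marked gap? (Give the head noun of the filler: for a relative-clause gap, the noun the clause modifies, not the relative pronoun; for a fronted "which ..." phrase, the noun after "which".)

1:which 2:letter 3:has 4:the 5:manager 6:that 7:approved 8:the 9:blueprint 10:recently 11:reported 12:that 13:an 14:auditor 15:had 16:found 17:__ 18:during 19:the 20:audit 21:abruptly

2

The marked gap is the direct object of "found".
Its filler is the fronted wh-phrase "which letter", at word 2.
(The other dependency links word 5 to a gap after word 6.)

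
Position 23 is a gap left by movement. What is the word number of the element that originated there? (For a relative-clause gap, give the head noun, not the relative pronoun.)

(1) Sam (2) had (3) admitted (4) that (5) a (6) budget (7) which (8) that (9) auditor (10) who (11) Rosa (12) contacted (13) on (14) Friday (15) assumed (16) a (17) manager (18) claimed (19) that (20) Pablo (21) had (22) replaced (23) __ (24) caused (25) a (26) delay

6

The gap at 23 is the object of "replaced", inside a relative clause.
The relative pronoun is "which" (word 7); it is bound by the head noun immediately before it.
Its filler is the head noun "budget", at word 6.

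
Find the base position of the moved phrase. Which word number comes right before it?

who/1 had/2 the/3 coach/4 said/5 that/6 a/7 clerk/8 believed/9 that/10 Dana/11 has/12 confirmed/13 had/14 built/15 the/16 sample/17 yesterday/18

The displaced element is "who" (word 1).
It is linked across 3 clause boundaries (that → that → Ø).
It functions as the subject of "built", so the gap sits immediately after word 13 ("confirmed").
Base order: The coach had said that a clerk believed that Dana has confirmed that who had built the sample yesterday.

13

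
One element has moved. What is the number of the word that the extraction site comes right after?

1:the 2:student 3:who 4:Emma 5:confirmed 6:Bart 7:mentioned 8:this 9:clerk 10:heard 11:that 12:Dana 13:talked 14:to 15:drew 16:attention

The displaced element is "the student" (word 2).
It is linked across 3 clause boundaries (Ø → Ø → that).
It functions as the object of the preposition "to" of "talked", so the gap sits immediately after word 14 ("to").
Base order: Emma confirmed Bart mentioned this clerk heard that Dana talked to the student.

14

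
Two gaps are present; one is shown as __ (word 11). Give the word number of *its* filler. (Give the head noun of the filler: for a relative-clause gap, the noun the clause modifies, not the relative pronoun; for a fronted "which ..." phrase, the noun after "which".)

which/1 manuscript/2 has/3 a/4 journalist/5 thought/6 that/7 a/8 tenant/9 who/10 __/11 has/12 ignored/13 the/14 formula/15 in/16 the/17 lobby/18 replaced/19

The marked gap is inside the relative clause, the subject of "ignored".
Its filler is the head noun "tenant" (via "who"), at word 9.
(The other dependency links word 2 to a gap after word 19.)

9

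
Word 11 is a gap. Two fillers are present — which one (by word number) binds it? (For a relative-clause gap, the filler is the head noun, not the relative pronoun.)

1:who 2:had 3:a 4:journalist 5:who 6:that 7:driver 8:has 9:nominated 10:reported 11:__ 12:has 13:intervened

1

The marked gap is the subject of "intervened".
Its filler is the fronted wh-phrase "who", at word 1.
(The other dependency links word 4 to a gap after word 9.)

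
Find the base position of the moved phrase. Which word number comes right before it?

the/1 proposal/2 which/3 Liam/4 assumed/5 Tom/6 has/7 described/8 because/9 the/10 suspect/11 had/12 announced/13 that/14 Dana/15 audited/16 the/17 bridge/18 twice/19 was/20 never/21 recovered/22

8

The displaced element is "the proposal" (word 2).
It is linked across 1 clause boundary (Ø).
It functions as the direct object of "described", so the gap sits immediately after word 8 ("described").
Base order: Liam assumed Tom has described the proposal because the suspect had announced that Dana audited the bridge twice.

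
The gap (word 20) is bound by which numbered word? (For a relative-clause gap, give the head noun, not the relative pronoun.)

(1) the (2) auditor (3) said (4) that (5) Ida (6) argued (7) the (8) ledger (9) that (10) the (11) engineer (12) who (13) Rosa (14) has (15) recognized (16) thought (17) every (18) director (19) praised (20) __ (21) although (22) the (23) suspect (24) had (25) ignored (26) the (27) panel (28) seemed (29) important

8

The gap at 20 is the object of "praised", inside a relative clause.
The relative pronoun is "that" (word 9); it is bound by the head noun immediately before it.
Its filler is the head noun "ledger", at word 8.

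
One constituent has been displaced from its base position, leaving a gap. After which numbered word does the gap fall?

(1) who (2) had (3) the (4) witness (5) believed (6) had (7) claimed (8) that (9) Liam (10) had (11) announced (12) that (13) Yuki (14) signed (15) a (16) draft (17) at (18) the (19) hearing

The displaced element is "who" (word 1).
It is linked across 1 clause boundary (Ø).
It functions as the subject of "claimed", so the gap sits immediately after word 5 ("believed").
Base order: The witness had believed that who had claimed that Liam had announced that Yuki signed a draft at the hearing.

5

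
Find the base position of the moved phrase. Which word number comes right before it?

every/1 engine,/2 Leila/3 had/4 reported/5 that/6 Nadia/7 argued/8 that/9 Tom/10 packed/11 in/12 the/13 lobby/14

The displaced element is "every engine" (word 2).
It is linked across 2 clause boundaries (that → that).
It functions as the direct object of "packed", so the gap sits immediately after word 11 ("packed").
Base order: Leila had reported that Nadia argued that Tom packed every engine in the lobby.

11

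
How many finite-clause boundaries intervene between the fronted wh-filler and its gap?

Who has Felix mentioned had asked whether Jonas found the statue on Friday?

"who" is extracted from the subject of "asked".
Boundaries crossed, outermost first: [Ø] — 1 in total.

1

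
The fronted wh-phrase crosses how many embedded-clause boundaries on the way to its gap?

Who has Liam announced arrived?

"who" is extracted from the subject of "arrived".
Boundaries crossed, outermost first: [Ø] — 1 in total.

1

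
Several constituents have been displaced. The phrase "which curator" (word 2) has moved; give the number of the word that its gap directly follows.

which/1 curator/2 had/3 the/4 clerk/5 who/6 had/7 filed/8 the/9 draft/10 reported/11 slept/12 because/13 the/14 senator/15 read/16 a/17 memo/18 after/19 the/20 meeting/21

The displaced element is "which curator" (word 2).
It is linked across 1 clause boundary (Ø).
It functions as the subject of "slept", so the gap sits immediately after word 11 ("reported").
Base order: The clerk who had filed the draft had reported which curator slept because the senator read a memo after the meeting.

11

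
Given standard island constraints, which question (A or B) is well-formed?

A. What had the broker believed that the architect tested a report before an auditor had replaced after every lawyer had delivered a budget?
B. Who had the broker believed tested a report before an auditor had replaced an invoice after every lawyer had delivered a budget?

B

In A, the wh-phrase is extracted from inside an adjunct island (introduced by "before"), which blocks movement.
In B, the extraction path crosses only that-complement boundaries, which are transparent.
So B is grammatical.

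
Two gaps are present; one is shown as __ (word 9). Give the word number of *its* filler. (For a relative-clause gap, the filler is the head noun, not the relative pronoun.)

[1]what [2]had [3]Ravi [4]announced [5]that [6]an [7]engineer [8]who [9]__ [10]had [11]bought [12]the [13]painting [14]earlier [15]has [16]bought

7

The marked gap is inside the relative clause, the subject of "bought".
Its filler is the head noun "engineer" (via "who"), at word 7.
(The other dependency links word 1 to a gap after word 16.)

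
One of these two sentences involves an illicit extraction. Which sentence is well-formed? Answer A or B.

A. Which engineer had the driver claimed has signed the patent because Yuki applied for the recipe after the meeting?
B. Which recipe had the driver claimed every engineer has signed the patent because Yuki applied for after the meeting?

In B, the wh-phrase is extracted from inside an adjunct island (introduced by "because"), which blocks movement.
In A, the extraction path crosses only that-complement boundaries, which are transparent.
So A is grammatical.

A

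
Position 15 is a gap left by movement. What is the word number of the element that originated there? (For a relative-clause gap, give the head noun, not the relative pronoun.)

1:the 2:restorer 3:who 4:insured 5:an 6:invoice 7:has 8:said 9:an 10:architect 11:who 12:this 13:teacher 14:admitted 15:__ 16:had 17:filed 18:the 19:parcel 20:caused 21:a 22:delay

10

The gap at 15 is the subject of "filed", inside a relative clause.
The relative pronoun is "who" (word 11); it is bound by the head noun immediately before it.
Its filler is the head noun "architect", at word 10.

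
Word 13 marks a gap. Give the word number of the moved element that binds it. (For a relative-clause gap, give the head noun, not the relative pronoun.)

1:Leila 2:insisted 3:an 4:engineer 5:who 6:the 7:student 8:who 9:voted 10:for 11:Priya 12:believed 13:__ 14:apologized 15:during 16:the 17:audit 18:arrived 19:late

4

The gap at 13 is the subject of "apologized", inside a relative clause.
The relative pronoun is "who" (word 5); it is bound by the head noun immediately before it.
Its filler is the head noun "engineer", at word 4.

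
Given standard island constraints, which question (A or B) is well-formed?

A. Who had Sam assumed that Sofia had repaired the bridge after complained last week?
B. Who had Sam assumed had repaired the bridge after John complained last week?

In A, the wh-phrase is extracted from inside an adjunct island (introduced by "after"), which blocks movement.
In B, the extraction path crosses only that-complement boundaries, which are transparent.
So B is grammatical.

B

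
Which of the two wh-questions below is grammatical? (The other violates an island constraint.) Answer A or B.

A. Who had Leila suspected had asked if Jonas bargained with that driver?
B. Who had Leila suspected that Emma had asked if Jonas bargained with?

A

In B, the wh-phrase is extracted from inside a wh-island (introduced by "if"), which blocks movement.
In A, the extraction path crosses only that-complement boundaries, which are transparent.
So A is grammatical.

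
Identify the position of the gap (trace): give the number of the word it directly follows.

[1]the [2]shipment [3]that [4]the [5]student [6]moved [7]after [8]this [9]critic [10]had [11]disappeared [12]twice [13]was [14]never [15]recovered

6

The displaced element is "the shipment" (word 2).
It functions as the direct object of "moved", so the gap sits immediately after word 6 ("moved").
Base order: The student moved the shipment after this critic had disappeared twice.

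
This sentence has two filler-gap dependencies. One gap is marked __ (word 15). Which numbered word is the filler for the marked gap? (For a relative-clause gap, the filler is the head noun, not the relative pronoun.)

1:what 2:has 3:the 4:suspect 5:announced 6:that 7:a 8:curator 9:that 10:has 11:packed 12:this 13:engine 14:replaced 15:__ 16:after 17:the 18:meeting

1

The marked gap is the direct object of "replaced".
Its filler is the fronted wh-phrase "what", at word 1.
(The other dependency links word 8 to a gap after word 9.)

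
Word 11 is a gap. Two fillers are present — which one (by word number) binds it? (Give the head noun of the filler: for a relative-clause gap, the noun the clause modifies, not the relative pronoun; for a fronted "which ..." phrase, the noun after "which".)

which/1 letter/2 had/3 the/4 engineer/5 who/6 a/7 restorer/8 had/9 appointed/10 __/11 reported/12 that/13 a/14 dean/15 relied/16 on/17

5

The marked gap is inside the relative clause, the direct object of "appointed".
Its filler is the head noun "engineer" (via "who"), at word 5.
(The other dependency links word 2 to a gap after word 17.)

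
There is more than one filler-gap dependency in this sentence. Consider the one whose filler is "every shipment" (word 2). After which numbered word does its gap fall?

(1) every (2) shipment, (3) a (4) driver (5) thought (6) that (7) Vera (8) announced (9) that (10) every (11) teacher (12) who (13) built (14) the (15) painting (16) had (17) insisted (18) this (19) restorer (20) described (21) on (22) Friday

20

The displaced element is "every shipment" (word 2).
It is linked across 3 clause boundaries (that → that → Ø).
It functions as the direct object of "described", so the gap sits immediately after word 20 ("described").
Base order: A driver thought that Vera announced that every teacher who built the painting had insisted this restorer described every shipment on Friday.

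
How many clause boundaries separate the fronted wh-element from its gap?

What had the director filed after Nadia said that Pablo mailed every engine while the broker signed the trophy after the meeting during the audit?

0

"what" originates inside the matrix clause — no clause boundary is crossed.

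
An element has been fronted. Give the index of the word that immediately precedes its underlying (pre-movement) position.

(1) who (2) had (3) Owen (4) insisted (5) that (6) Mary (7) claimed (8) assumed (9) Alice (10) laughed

7

The displaced element is "who" (word 1).
It is linked across 2 clause boundaries (that → Ø).
It functions as the subject of "assumed", so the gap sits immediately after word 7 ("claimed").
Base order: Owen had insisted that Mary claimed that who assumed Alice laughed.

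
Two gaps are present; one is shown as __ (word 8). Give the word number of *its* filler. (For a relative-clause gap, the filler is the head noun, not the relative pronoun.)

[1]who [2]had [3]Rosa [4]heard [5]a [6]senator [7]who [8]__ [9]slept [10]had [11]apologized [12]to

6

The marked gap is inside the relative clause, the subject of "slept".
Its filler is the head noun "senator" (via "who"), at word 6.
(The other dependency links word 1 to a gap after word 12.)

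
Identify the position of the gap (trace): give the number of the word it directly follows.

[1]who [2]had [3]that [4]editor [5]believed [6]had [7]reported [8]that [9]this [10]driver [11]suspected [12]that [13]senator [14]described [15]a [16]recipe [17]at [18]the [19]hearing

5

The displaced element is "who" (word 1).
It is linked across 1 clause boundary (Ø).
It functions as the subject of "reported", so the gap sits immediately after word 5 ("believed").
Base order: That editor had believed that who had reported that this driver suspected that senator described a recipe at the hearing.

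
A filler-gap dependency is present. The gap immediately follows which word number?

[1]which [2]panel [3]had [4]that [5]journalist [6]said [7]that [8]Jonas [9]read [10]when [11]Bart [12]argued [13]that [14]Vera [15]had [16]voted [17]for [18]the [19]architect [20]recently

9

The displaced element is "which panel" (word 2).
It is linked across 1 clause boundary (that).
It functions as the direct object of "read", so the gap sits immediately after word 9 ("read").
Base order: That journalist had said that Jonas read which panel when Bart argued that Vera had voted for the architect recently.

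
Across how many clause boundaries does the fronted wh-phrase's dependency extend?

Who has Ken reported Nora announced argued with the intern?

2

"who" is extracted from the subject of "argued".
Boundaries crossed, outermost first: [Ø], [Ø] — 2 in total.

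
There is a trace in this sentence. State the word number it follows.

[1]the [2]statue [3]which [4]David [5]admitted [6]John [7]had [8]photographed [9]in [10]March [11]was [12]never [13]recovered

The displaced element is "the statue" (word 2).
It is linked across 1 clause boundary (Ø).
It functions as the direct object of "photographed", so the gap sits immediately after word 8 ("photographed").
Base order: David admitted John had photographed the statue in March.

8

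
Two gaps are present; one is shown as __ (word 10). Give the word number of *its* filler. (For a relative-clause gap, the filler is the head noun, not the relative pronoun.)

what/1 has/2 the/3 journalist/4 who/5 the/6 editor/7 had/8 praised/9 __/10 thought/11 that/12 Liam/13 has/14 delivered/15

The marked gap is inside the relative clause, the direct object of "praised".
Its filler is the head noun "journalist" (via "who"), at word 4.
(The other dependency links word 1 to a gap after word 15.)

4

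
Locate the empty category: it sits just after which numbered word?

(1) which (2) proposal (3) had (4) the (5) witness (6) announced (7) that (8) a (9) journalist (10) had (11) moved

The displaced element is "which proposal" (word 2).
It is linked across 1 clause boundary (that).
It functions as the direct object of "moved", so the gap sits immediately after word 11 ("moved").
Base order: The witness had announced that a journalist had moved which proposal.

11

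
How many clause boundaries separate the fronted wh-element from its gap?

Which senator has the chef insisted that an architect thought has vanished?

2

"which senator" is extracted from the subject of "vanished".
Boundaries crossed, outermost first: [that], [Ø] — 2 in total.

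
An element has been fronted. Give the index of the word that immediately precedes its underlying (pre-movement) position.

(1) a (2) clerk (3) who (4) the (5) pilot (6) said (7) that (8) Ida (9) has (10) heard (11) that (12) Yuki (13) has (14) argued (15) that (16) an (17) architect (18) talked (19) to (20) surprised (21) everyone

19

The displaced element is "a clerk" (word 2).
It is linked across 3 clause boundaries (that → that → that).
It functions as the object of the preposition "to" of "talked", so the gap sits immediately after word 19 ("to").
Base order: The pilot said that Ida has heard that Yuki has argued that an architect talked to a clerk.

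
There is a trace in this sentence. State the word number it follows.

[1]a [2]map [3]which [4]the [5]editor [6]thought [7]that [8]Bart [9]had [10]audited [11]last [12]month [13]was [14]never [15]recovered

The displaced element is "a map" (word 2).
It is linked across 1 clause boundary (that).
It functions as the direct object of "audited", so the gap sits immediately after word 10 ("audited").
Base order: The editor thought that Bart had audited a map last month.

10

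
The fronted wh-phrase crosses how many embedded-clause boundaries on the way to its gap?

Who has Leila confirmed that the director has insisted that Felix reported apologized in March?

"who" is extracted from the subject of "apologized".
Boundaries crossed, outermost first: [that], [that], [Ø] — 3 in total.

3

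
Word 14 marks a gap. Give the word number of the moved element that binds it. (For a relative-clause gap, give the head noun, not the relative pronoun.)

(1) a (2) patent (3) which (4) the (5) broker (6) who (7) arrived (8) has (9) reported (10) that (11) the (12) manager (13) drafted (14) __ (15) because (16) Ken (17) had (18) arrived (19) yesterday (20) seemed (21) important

The gap at 14 is the object of "drafted", inside a relative clause.
The relative pronoun is "which" (word 3); it is bound by the head noun immediately before it.
Its filler is the head noun "patent", at word 2.

2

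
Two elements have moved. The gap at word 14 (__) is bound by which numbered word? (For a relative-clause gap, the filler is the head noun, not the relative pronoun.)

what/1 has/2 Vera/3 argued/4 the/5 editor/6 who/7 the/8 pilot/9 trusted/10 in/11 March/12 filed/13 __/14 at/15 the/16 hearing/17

1

The marked gap is the direct object of "filed".
Its filler is the fronted wh-phrase "what", at word 1.
(The other dependency links word 6 to a gap after word 10.)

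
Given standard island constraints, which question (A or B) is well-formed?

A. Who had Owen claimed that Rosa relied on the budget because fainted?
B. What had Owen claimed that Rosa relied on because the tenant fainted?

In A, the wh-phrase is extracted from inside an adjunct island (introduced by "because"), which blocks movement.
In B, the extraction path crosses only that-complement boundaries, which are transparent.
So B is grammatical.

B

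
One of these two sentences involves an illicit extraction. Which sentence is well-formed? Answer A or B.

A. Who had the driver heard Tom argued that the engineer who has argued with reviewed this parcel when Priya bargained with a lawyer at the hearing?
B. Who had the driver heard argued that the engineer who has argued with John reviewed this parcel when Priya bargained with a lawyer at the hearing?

B

In A, the wh-phrase is extracted from inside a complex-NP island (relative clause) (introduced by "who"), which blocks movement.
In B, the extraction path crosses only that-complement boundaries, which are transparent.
So B is grammatical.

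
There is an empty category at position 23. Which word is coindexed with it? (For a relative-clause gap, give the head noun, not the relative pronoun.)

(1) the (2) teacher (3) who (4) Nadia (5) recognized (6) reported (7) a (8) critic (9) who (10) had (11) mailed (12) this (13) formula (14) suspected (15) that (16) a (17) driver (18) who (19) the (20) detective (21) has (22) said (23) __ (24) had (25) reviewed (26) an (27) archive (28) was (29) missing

The gap at 23 is the subject of "reviewed", inside a relative clause.
The relative pronoun is "who" (word 18); it is bound by the head noun immediately before it.
Its filler is the head noun "driver", at word 17.

17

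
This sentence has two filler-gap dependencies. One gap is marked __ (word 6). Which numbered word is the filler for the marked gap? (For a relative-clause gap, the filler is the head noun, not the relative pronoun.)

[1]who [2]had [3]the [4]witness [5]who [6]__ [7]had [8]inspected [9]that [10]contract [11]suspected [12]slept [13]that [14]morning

4

The marked gap is inside the relative clause, the subject of "inspected".
Its filler is the head noun "witness" (via "who"), at word 4.
(The other dependency links word 1 to a gap after word 11.)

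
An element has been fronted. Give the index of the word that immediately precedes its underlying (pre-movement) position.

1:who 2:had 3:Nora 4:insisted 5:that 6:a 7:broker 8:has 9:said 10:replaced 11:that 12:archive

The displaced element is "who" (word 1).
It is linked across 2 clause boundaries (that → Ø).
It functions as the subject of "replaced", so the gap sits immediately after word 9 ("said").
Base order: Nora had insisted that a broker has said who replaced that archive.

9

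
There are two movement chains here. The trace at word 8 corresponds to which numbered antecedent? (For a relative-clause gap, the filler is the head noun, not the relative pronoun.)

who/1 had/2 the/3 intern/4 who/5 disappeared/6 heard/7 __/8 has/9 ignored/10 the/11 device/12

1

The marked gap is the subject of "ignored".
Its filler is the fronted wh-phrase "who", at word 1.
(The other dependency links word 4 to a gap after word 5.)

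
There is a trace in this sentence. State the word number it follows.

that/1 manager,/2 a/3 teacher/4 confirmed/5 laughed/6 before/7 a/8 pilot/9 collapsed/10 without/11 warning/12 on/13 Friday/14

The displaced element is "that manager" (word 2).
It is linked across 1 clause boundary (Ø).
It functions as the subject of "laughed", so the gap sits immediately after word 5 ("confirmed").
Base order: A teacher confirmed that that manager laughed before a pilot collapsed without warning on Friday.

5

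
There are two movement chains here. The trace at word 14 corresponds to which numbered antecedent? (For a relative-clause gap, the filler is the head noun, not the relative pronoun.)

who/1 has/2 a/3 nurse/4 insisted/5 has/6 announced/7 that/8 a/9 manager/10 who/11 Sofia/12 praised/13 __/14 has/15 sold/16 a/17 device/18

10

The marked gap is inside the relative clause, the direct object of "praised".
Its filler is the head noun "manager" (via "who"), at word 10.
(The other dependency links word 1 to a gap after word 5.)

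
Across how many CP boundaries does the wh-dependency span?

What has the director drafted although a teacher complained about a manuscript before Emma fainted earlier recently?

0

"what" originates inside the matrix clause — no clause boundary is crossed.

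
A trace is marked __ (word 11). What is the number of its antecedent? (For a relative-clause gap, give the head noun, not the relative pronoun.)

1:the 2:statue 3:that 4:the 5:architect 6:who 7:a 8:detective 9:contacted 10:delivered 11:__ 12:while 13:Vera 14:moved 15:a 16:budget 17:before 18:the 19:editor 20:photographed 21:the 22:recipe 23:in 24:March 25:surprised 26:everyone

2

The gap at 11 is the object of "delivered", inside a relative clause.
The relative pronoun is "that" (word 3); it is bound by the head noun immediately before it.
Its filler is the head noun "statue", at word 2.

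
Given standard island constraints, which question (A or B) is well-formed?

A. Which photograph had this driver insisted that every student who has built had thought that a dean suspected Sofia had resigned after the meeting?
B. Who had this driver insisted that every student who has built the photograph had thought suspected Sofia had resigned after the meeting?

In A, the wh-phrase is extracted from inside a complex-NP island (relative clause) (introduced by "who"), which blocks movement.
In B, the extraction path crosses only that-complement boundaries, which are transparent.
So B is grammatical.

B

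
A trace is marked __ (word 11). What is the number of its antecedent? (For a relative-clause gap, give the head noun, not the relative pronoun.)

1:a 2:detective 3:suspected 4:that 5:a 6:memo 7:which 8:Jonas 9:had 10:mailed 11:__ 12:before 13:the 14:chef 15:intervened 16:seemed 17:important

6

The gap at 11 is the object of "mailed", inside a relative clause.
The relative pronoun is "which" (word 7); it is bound by the head noun immediately before it.
Its filler is the head noun "memo", at word 6.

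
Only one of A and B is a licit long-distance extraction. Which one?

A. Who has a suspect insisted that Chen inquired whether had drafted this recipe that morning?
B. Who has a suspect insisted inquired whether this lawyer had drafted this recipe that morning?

B

In A, the wh-phrase is extracted from inside a wh-island (introduced by "whether"), which blocks movement.
In B, the extraction path crosses only that-complement boundaries, which are transparent.
So B is grammatical.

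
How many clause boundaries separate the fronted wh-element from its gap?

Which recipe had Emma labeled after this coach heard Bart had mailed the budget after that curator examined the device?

"which recipe" originates inside the matrix clause — no clause boundary is crossed.

0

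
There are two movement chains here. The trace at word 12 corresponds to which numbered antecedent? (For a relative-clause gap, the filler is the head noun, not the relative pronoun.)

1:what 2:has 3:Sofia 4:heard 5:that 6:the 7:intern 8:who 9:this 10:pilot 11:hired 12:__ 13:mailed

7

The marked gap is inside the relative clause, the direct object of "hired".
Its filler is the head noun "intern" (via "who"), at word 7.
(The other dependency links word 1 to a gap after word 13.)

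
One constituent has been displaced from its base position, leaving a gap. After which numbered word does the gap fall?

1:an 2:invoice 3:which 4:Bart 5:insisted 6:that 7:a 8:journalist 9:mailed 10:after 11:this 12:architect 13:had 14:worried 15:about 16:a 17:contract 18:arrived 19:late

The displaced element is "an invoice" (word 2).
It is linked across 1 clause boundary (that).
It functions as the direct object of "mailed", so the gap sits immediately after word 9 ("mailed").
Base order: Bart insisted that a journalist mailed an invoice after this architect had worried about a contract.

9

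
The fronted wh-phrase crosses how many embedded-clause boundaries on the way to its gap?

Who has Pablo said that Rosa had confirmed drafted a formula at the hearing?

2

"who" is extracted from the subject of "drafted".
Boundaries crossed, outermost first: [that], [Ø] — 2 in total.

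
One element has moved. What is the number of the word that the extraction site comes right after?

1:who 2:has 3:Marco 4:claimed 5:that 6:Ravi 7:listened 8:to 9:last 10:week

The displaced element is "who" (word 1).
It is linked across 1 clause boundary (that).
It functions as the object of the preposition "to" of "listened", so the gap sits immediately after word 8 ("to").
Base order: Marco has claimed that Ravi listened to who last week.

8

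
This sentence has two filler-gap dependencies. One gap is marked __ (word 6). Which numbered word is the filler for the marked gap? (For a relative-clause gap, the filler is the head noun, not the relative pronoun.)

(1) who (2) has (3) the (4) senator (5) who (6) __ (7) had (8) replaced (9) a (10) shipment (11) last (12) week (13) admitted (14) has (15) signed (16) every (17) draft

The marked gap is inside the relative clause, the subject of "replaced".
Its filler is the head noun "senator" (via "who"), at word 4.
(The other dependency links word 1 to a gap after word 13.)

4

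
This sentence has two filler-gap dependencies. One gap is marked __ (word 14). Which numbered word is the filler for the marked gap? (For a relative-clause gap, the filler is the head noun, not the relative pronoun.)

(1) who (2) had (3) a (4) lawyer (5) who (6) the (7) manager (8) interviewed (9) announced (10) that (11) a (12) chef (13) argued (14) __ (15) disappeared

1

The marked gap is the subject of "disappeared".
Its filler is the fronted wh-phrase "who", at word 1.
(The other dependency links word 4 to a gap after word 8.)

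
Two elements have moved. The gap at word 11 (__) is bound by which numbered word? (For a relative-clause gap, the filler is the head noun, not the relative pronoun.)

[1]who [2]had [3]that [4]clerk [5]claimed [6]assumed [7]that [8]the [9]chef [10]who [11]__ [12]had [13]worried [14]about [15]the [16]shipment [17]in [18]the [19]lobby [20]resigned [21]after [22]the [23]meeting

The marked gap is inside the relative clause, the subject of "worried".
Its filler is the head noun "chef" (via "who"), at word 9.
(The other dependency links word 1 to a gap after word 5.)

9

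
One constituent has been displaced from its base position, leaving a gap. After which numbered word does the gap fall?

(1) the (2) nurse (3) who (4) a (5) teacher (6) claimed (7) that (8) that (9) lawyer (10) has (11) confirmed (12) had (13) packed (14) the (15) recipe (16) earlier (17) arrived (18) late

The displaced element is "the nurse" (word 2).
It is linked across 2 clause boundaries (that → Ø).
It functions as the subject of "packed", so the gap sits immediately after word 11 ("confirmed").
Base order: A teacher claimed that that lawyer has confirmed that the nurse had packed the recipe earlier.

11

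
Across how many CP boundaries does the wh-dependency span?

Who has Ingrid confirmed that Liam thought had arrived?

"who" is extracted from the subject of "arrived".
Boundaries crossed, outermost first: [that], [Ø] — 2 in total.

2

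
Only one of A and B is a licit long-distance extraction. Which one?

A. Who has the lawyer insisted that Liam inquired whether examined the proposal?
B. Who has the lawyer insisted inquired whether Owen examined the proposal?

B

In A, the wh-phrase is extracted from inside a wh-island (introduced by "whether"), which blocks movement.
In B, the extraction path crosses only that-complement boundaries, which are transparent.
So B is grammatical.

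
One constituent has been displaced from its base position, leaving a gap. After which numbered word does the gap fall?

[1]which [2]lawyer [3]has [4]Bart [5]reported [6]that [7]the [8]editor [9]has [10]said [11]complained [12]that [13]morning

10

The displaced element is "which lawyer" (word 2).
It is linked across 2 clause boundaries (that → Ø).
It functions as the subject of "complained", so the gap sits immediately after word 10 ("said").
Base order: Bart has reported that the editor has said which lawyer complained that morning.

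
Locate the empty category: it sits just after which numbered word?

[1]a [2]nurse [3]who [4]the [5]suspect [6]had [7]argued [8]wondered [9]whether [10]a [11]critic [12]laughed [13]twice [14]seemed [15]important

7

The displaced element is "a nurse" (word 2).
It is linked across 1 clause boundary (Ø).
It functions as the subject of "wondered", so the gap sits immediately after word 7 ("argued").
Base order: The suspect had argued that a nurse wondered whether a critic laughed twice.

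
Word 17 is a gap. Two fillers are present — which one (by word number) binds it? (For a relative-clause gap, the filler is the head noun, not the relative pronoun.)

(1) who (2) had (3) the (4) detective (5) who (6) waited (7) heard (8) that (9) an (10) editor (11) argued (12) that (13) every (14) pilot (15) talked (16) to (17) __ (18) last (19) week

1

The marked gap is the object of the preposition "to" of "talked".
Its filler is the fronted wh-phrase "who", at word 1.
(The other dependency links word 4 to a gap after word 5.)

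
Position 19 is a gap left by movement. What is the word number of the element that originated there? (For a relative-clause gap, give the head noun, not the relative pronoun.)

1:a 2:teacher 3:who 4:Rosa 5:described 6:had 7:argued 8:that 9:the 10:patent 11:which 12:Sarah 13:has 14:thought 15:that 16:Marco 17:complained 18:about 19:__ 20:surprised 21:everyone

10

The gap at 19 is the prepositional object of "complained", inside a relative clause.
The relative pronoun is "which" (word 11); it is bound by the head noun immediately before it.
Its filler is the head noun "patent", at word 10.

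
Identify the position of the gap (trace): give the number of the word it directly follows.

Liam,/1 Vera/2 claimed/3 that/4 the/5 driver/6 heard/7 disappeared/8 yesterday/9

The displaced element is "Liam" (word 1).
It is linked across 2 clause boundaries (that → Ø).
It functions as the subject of "disappeared", so the gap sits immediately after word 7 ("heard").
Base order: Vera claimed that the driver heard that Liam disappeared yesterday.

7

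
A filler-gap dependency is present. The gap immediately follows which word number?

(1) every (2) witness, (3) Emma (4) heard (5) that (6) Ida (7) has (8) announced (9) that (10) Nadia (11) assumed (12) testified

The displaced element is "every witness" (word 2).
It is linked across 3 clause boundaries (that → that → Ø).
It functions as the subject of "testified", so the gap sits immediately after word 11 ("assumed").
Base order: Emma heard that Ida has announced that Nadia assumed that every witness testified.

11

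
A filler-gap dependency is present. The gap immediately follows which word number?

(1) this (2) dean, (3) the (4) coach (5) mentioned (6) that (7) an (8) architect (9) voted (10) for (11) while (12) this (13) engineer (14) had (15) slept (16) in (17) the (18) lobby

10

The displaced element is "this dean" (word 2).
It is linked across 1 clause boundary (that).
It functions as the object of the preposition "for" of "voted", so the gap sits immediately after word 10 ("for").
Base order: The coach mentioned that an architect voted for this dean while this engineer had slept in the lobby.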